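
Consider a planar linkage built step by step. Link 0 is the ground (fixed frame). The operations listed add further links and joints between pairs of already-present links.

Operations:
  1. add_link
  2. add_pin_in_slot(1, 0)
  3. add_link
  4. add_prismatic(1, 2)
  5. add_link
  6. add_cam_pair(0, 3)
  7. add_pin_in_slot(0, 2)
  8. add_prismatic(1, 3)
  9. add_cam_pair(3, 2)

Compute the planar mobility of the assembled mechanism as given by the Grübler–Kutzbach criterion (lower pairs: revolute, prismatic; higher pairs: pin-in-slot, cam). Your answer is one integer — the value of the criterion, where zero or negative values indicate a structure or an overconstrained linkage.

[1;0;0] (link 0 is ground)
L+ [2;0;0]
PS(1,0)∈J2 [2;0;1]
L+ [3;0;1]
P(1,2)∈J1 [3;1;1]
L+ [4;1;1]
C(0,3)∈J2 [4;1;2]
PS(0,2)∈J2 [4;1;3]
P(1,3)∈J1 [4;2;3]
C(3,2)∈J2 [4;2;4]
mobility = 9 − 4 − 4 = 1

M = 1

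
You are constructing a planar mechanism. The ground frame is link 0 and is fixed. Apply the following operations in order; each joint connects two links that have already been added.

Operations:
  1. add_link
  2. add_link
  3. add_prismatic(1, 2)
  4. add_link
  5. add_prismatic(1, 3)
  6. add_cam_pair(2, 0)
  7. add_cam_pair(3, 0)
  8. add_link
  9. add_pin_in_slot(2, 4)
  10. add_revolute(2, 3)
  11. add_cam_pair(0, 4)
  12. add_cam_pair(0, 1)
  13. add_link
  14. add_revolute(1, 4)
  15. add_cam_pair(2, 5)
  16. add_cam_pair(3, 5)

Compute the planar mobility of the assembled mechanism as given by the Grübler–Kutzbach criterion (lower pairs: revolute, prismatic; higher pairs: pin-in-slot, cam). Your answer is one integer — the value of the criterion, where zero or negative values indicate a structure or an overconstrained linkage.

M = 0

[1;0;0] (link 0 is ground)
L+ [2;0;0]
L+ [3;0;0]
P(1,2)∈J1 [3;1;0]
L+ [4;1;0]
P(1,3)∈J1 [4;2;0]
C(2,0)∈J2 [4;2;1]
C(3,0)∈J2 [4;2;2]
L+ [5;2;2]
PS(2,4)∈J2 [5;2;3]
R(2,3)∈J1 [5;3;3]
C(0,4)∈J2 [5;3;4]
C(0,1)∈J2 [5;3;5]
L+ [6;3;5]
R(1,4)∈J1 [6;4;5]
C(2,5)∈J2 [6;4;6]
C(3,5)∈J2 [6;4;7]
mobility = 15 − 8 − 7 = 0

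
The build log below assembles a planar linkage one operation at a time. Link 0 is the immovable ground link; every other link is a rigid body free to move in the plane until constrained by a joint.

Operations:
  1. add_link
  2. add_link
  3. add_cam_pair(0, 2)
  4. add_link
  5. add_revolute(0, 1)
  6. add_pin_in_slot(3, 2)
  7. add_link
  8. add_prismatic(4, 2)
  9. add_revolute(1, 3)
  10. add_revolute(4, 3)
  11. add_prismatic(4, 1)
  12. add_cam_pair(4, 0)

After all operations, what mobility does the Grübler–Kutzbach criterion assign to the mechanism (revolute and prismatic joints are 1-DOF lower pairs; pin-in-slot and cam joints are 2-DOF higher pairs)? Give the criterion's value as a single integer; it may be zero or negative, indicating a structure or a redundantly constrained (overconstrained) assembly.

M = -1

[1;0;0] (link 0 is ground)
L+ [2;0;0]
L+ [3;0;0]
C(0,2)∈J2 [3;0;1]
L+ [4;0;1]
R(0,1)∈J1 [4;1;1]
PS(3,2)∈J2 [4;1;2]
L+ [5;1;2]
P(4,2)∈J1 [5;2;2]
R(1,3)∈J1 [5;3;2]
R(4,3)∈J1 [5;4;2]
P(4,1)∈J1 [5;5;2]
C(4,0)∈J2 [5;5;3]
mobility = 12 − 10 − 3 = -1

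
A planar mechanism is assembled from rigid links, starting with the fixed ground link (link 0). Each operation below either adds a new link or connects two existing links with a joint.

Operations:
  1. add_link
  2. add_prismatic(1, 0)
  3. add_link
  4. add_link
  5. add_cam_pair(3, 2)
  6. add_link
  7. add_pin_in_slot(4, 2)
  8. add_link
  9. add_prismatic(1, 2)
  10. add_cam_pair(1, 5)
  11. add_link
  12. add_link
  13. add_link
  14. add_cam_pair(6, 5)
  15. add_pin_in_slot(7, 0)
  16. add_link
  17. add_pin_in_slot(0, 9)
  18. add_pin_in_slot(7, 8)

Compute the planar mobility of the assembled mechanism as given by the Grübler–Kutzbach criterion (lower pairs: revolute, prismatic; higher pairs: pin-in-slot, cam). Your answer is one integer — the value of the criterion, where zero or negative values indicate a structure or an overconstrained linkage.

link 0 = ground. State L|J1|J2 = 1|0|0
+link1  2|0|0
P(1,0) f=1→J1  2|1|0
+link2  3|1|0
+link3  4|1|0
C(3,2) f=2→J2  4|1|1
+link4  5|1|1
PS(4,2) f=2→J2  5|1|2
+link5  6|1|2
P(1,2) f=1→J1  6|2|2
C(1,5) f=2→J2  6|2|3
+link6  7|2|3
+link7  8|2|3
+link8  9|2|3
C(6,5) f=2→J2  9|2|4
PS(7,0) f=2→J2  9|2|5
+link9  10|2|5
PS(0,9) f=2→J2  10|2|6
PS(7,8) f=2→J2  10|2|7
M = 3(10−1)−2·2−7 = 27−4−7 = 16

M = 16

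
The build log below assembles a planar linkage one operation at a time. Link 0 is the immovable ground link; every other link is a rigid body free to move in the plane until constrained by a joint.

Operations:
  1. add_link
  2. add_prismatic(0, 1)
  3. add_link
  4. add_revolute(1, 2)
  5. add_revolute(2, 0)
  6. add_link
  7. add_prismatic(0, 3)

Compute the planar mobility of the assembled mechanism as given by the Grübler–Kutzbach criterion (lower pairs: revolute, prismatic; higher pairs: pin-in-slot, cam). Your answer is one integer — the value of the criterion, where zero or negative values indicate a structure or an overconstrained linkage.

link 0 = ground. State L|J1|J2 = 1|0|0
+link1  2|0|0
P(0,1) f=1→J1  2|1|0
+link2  3|1|0
R(1,2) f=1→J1  3|2|0
R(2,0) f=1→J1  3|3|0
+link3  4|3|0
P(0,3) f=1→J1  4|4|0
M = 3(4−1)−2·4−0 = 9−8−0 = 1

M = 1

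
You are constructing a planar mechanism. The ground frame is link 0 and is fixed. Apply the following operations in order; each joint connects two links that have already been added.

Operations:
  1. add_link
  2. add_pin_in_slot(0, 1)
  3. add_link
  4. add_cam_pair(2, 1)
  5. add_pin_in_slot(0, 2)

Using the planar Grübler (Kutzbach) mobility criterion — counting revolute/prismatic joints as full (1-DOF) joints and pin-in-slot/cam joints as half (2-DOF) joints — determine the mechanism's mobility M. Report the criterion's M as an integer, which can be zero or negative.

M = 3

link 0 = ground. State L|J1|J2 = 1|0|0
+link1  2|0|0
PS(0,1) f=2→J2  2|0|1
+link2  3|0|1
C(2,1) f=2→J2  3|0|2
PS(0,2) f=2→J2  3|0|3
M = 3(3−1)−2·0−3 = 6−0−3 = 3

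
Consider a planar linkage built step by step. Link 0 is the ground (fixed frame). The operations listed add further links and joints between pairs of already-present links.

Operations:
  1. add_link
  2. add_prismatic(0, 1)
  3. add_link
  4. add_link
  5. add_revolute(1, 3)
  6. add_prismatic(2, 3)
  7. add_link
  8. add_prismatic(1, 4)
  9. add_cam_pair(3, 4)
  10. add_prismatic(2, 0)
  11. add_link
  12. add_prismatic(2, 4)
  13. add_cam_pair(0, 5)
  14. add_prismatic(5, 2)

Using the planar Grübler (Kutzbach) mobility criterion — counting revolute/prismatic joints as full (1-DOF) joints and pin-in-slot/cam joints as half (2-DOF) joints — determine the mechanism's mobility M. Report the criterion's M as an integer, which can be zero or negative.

M = -1

[1;0;0] (link 0 is ground)
L+ [2;0;0]
P(0,1)∈J1 [2;1;0]
L+ [3;1;0]
L+ [4;1;0]
R(1,3)∈J1 [4;2;0]
P(2,3)∈J1 [4;3;0]
L+ [5;3;0]
P(1,4)∈J1 [5;4;0]
C(3,4)∈J2 [5;4;1]
P(2,0)∈J1 [5;5;1]
L+ [6;5;1]
P(2,4)∈J1 [6;6;1]
C(0,5)∈J2 [6;6;2]
P(5,2)∈J1 [6;7;2]
mobility = 15 − 14 − 2 = -1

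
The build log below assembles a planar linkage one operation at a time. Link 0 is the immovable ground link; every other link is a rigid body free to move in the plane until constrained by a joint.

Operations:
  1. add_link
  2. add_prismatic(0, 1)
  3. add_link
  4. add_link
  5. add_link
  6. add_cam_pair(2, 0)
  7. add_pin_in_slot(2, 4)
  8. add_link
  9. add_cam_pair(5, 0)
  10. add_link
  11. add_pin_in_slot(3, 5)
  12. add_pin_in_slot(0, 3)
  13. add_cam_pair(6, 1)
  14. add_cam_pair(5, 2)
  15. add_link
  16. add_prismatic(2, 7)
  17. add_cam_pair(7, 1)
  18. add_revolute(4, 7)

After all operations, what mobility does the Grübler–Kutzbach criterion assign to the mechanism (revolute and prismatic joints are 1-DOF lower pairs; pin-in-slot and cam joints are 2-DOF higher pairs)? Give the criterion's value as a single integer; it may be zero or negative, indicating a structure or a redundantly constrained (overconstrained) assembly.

L=1 J1=0 J2=0
add link → L=2 J1=0 J2=0
P@0,1 dof=1 J1 → L=2 J1=1 J2=0
add link → L=3 J1=1 J2=0
add link → L=4 J1=1 J2=0
add link → L=5 J1=1 J2=0
C@2,0 dof=2 J2 → L=5 J1=1 J2=1
PS@2,4 dof=2 J2 → L=5 J1=1 J2=2
add link → L=6 J1=1 J2=2
C@5,0 dof=2 J2 → L=6 J1=1 J2=3
add link → L=7 J1=1 J2=3
PS@3,5 dof=2 J2 → L=7 J1=1 J2=4
PS@0,3 dof=2 J2 → L=7 J1=1 J2=5
C@6,1 dof=2 J2 → L=7 J1=1 J2=6
C@5,2 dof=2 J2 → L=7 J1=1 J2=7
add link → L=8 J1=1 J2=7
P@2,7 dof=1 J1 → L=8 J1=2 J2=7
C@7,1 dof=2 J2 → L=8 J1=2 J2=8
R@4,7 dof=1 J1 → L=8 J1=3 J2=8
M=3(L−1)−2J1−J2=3·7−2·3−8=7

M = 7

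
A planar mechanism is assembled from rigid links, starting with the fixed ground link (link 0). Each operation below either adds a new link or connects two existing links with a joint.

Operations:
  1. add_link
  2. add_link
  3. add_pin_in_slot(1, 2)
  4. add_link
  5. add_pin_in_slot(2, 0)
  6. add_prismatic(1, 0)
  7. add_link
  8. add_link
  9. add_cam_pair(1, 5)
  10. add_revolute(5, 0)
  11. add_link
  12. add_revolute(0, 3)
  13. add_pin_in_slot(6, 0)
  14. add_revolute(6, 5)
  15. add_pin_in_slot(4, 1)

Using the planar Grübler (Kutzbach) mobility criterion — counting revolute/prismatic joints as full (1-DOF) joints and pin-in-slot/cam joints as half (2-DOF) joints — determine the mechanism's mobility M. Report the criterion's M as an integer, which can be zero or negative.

(L,J1,J2)=(1,0,0); link0 fixed
link1: (2,0,0)
link2: (3,0,0)
PS 1-2 [J2]: (3,0,1)
link3: (4,0,1)
PS 2-0 [J2]: (4,0,2)
P 1-0 [J1]: (4,1,2)
link4: (5,1,2)
link5: (6,1,2)
C 1-5 [J2]: (6,1,3)
R 5-0 [J1]: (6,2,3)
link6: (7,2,3)
R 0-3 [J1]: (7,3,3)
PS 6-0 [J2]: (7,3,4)
R 6-5 [J1]: (7,4,4)
PS 4-1 [J2]: (7,4,5)
Grübler: 3·6 − 2·4 − 5 = 5

M = 5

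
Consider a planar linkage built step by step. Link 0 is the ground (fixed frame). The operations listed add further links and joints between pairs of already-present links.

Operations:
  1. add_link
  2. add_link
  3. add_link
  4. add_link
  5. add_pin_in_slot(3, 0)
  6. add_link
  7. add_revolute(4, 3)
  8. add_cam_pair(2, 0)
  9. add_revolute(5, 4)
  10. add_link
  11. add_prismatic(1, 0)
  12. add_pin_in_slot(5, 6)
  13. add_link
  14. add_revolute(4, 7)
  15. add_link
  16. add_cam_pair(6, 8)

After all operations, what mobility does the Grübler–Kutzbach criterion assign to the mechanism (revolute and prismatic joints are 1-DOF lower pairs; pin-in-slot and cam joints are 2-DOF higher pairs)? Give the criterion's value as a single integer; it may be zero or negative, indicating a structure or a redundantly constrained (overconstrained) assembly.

M = 12

ground; <1,0,0>
#1 <2,0,0>
#2 <3,0,0>
#3 <4,0,0>
#4 <5,0,0>
PS:3↔0 J2 <5,0,1>
#5 <6,0,1>
R:4↔3 J1 <6,1,1>
C:2↔0 J2 <6,1,2>
R:5↔4 J1 <6,2,2>
#6 <7,2,2>
P:1↔0 J1 <7,3,2>
PS:5↔6 J2 <7,3,3>
#7 <8,3,3>
R:4↔7 J1 <8,4,3>
#8 <9,4,3>
C:6↔8 J2 <9,4,4>
3×8 − 2×4 − 1×4 = 12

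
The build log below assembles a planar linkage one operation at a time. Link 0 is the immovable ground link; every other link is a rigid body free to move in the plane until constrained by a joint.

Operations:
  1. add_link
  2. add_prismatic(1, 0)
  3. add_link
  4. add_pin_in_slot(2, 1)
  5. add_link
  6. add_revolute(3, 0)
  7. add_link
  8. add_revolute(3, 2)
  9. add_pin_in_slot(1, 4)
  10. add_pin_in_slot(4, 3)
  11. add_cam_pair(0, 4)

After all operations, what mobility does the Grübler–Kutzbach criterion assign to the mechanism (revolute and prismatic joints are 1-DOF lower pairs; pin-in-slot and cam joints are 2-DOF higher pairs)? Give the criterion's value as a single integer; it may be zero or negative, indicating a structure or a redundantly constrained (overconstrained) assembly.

link 0 = ground. State L|J1|J2 = 1|0|0
+link1  2|0|0
P(1,0) f=1→J1  2|1|0
+link2  3|1|0
PS(2,1) f=2→J2  3|1|1
+link3  4|1|1
R(3,0) f=1→J1  4|2|1
+link4  5|2|1
R(3,2) f=1→J1  5|3|1
PS(1,4) f=2→J2  5|3|2
PS(4,3) f=2→J2  5|3|3
C(0,4) f=2→J2  5|3|4
M = 3(5−1)−2·3−4 = 12−6−4 = 2

M = 2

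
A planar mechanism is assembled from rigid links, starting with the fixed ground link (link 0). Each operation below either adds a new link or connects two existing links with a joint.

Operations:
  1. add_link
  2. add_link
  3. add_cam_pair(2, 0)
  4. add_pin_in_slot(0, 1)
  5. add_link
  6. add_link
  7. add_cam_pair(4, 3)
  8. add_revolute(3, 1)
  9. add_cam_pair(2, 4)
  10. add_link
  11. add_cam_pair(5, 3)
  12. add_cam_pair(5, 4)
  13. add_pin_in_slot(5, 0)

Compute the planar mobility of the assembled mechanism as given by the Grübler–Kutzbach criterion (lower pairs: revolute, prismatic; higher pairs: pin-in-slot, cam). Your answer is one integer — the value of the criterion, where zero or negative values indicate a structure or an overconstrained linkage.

ground; <1,0,0>
#1 <2,0,0>
#2 <3,0,0>
C:2↔0 J2 <3,0,1>
PS:0↔1 J2 <3,0,2>
#3 <4,0,2>
#4 <5,0,2>
C:4↔3 J2 <5,0,3>
R:3↔1 J1 <5,1,3>
C:2↔4 J2 <5,1,4>
#5 <6,1,4>
C:5↔3 J2 <6,1,5>
C:5↔4 J2 <6,1,6>
PS:5↔0 J2 <6,1,7>
3×5 − 2×1 − 1×7 = 6

M = 6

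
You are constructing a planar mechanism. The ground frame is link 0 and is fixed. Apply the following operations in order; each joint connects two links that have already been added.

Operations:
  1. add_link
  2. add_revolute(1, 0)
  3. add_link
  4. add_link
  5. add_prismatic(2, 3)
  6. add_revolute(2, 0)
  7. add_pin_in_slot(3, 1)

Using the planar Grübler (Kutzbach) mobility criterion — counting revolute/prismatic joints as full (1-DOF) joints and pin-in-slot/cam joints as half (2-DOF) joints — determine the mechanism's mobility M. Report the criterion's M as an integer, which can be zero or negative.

[1;0;0] (link 0 is ground)
L+ [2;0;0]
R(1,0)∈J1 [2;1;0]
L+ [3;1;0]
L+ [4;1;0]
P(2,3)∈J1 [4;2;0]
R(2,0)∈J1 [4;3;0]
PS(3,1)∈J2 [4;3;1]
mobility = 9 − 6 − 1 = 2

M = 2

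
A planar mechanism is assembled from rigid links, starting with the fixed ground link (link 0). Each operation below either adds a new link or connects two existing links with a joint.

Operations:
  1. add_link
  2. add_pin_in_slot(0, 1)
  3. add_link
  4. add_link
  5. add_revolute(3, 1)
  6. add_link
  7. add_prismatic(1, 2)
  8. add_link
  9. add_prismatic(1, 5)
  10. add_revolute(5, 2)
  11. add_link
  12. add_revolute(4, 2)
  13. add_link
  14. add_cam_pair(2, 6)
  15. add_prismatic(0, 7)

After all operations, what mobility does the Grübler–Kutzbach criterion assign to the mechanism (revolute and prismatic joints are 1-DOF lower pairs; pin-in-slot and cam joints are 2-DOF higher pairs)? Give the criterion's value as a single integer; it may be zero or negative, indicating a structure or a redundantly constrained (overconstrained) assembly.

(L,J1,J2)=(1,0,0); link0 fixed
link1: (2,0,0)
PS 0-1 [J2]: (2,0,1)
link2: (3,0,1)
link3: (4,0,1)
R 3-1 [J1]: (4,1,1)
link4: (5,1,1)
P 1-2 [J1]: (5,2,1)
link5: (6,2,1)
P 1-5 [J1]: (6,3,1)
R 5-2 [J1]: (6,4,1)
link6: (7,4,1)
R 4-2 [J1]: (7,5,1)
link7: (8,5,1)
C 2-6 [J2]: (8,5,2)
P 0-7 [J1]: (8,6,2)
Grübler: 3·7 − 2·6 − 2 = 7

M = 7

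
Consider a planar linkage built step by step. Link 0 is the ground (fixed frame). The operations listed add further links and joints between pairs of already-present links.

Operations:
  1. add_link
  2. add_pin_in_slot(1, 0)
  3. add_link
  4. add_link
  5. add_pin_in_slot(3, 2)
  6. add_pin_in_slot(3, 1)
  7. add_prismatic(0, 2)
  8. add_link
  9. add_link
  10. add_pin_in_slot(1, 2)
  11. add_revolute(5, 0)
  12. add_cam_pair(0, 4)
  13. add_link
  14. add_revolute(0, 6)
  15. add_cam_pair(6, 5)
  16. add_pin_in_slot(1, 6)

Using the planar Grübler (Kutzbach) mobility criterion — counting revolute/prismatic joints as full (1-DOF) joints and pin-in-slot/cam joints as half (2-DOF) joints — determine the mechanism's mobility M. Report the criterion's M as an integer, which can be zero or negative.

(L,J1,J2)=(1,0,0); link0 fixed
link1: (2,0,0)
PS 1-0 [J2]: (2,0,1)
link2: (3,0,1)
link3: (4,0,1)
PS 3-2 [J2]: (4,0,2)
PS 3-1 [J2]: (4,0,3)
P 0-2 [J1]: (4,1,3)
link4: (5,1,3)
link5: (6,1,3)
PS 1-2 [J2]: (6,1,4)
R 5-0 [J1]: (6,2,4)
C 0-4 [J2]: (6,2,5)
link6: (7,2,5)
R 0-6 [J1]: (7,3,5)
C 6-5 [J2]: (7,3,6)
PS 1-6 [J2]: (7,3,7)
Grübler: 3·6 − 2·3 − 7 = 5

M = 5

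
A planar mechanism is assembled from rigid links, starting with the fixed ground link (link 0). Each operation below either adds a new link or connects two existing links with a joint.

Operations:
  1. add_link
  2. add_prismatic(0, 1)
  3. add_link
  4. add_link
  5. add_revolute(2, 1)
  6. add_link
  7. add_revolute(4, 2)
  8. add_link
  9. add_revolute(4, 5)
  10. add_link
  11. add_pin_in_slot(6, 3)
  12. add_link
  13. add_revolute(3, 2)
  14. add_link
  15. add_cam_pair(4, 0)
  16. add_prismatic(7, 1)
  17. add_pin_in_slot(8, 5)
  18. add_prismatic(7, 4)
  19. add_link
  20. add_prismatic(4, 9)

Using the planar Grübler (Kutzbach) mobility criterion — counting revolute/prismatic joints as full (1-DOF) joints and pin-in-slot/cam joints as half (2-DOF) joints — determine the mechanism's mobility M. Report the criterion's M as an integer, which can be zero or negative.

M = 8

ground; <1,0,0>
#1 <2,0,0>
P:0↔1 J1 <2,1,0>
#2 <3,1,0>
#3 <4,1,0>
R:2↔1 J1 <4,2,0>
#4 <5,2,0>
R:4↔2 J1 <5,3,0>
#5 <6,3,0>
R:4↔5 J1 <6,4,0>
#6 <7,4,0>
PS:6↔3 J2 <7,4,1>
#7 <8,4,1>
R:3↔2 J1 <8,5,1>
#8 <9,5,1>
C:4↔0 J2 <9,5,2>
P:7↔1 J1 <9,6,2>
PS:8↔5 J2 <9,6,3>
P:7↔4 J1 <9,7,3>
#9 <10,7,3>
P:4↔9 J1 <10,8,3>
3×9 − 2×8 − 1×3 = 8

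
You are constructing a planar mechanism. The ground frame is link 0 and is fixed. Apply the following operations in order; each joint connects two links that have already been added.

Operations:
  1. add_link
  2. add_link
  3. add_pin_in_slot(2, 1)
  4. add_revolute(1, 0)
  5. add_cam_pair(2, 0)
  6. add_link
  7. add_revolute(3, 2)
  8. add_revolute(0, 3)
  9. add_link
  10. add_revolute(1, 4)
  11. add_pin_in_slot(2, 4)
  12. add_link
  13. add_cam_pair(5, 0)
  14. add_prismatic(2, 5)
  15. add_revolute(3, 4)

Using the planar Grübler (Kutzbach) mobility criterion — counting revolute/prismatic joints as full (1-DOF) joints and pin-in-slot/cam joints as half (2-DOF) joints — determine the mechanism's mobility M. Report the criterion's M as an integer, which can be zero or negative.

ground; <1,0,0>
#1 <2,0,0>
#2 <3,0,0>
PS:2↔1 J2 <3,0,1>
R:1↔0 J1 <3,1,1>
C:2↔0 J2 <3,1,2>
#3 <4,1,2>
R:3↔2 J1 <4,2,2>
R:0↔3 J1 <4,3,2>
#4 <5,3,2>
R:1↔4 J1 <5,4,2>
PS:2↔4 J2 <5,4,3>
#5 <6,4,3>
C:5↔0 J2 <6,4,4>
P:2↔5 J1 <6,5,4>
R:3↔4 J1 <6,6,4>
3×5 − 2×6 − 1×4 = -1

M = -1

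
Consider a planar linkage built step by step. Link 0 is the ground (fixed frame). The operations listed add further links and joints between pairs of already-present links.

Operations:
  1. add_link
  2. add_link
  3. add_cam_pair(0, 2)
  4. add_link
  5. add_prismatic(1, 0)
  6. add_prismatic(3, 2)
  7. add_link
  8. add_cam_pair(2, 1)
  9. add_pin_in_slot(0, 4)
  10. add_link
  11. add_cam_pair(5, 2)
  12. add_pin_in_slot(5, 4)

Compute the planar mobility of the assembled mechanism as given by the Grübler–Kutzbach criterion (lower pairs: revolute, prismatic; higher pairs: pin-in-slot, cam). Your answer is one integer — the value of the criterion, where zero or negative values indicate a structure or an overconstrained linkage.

M = 6

[1;0;0] (link 0 is ground)
L+ [2;0;0]
L+ [3;0;0]
C(0,2)∈J2 [3;0;1]
L+ [4;0;1]
P(1,0)∈J1 [4;1;1]
P(3,2)∈J1 [4;2;1]
L+ [5;2;1]
C(2,1)∈J2 [5;2;2]
PS(0,4)∈J2 [5;2;3]
L+ [6;2;3]
C(5,2)∈J2 [6;2;4]
PS(5,4)∈J2 [6;2;5]
mobility = 15 − 4 − 5 = 6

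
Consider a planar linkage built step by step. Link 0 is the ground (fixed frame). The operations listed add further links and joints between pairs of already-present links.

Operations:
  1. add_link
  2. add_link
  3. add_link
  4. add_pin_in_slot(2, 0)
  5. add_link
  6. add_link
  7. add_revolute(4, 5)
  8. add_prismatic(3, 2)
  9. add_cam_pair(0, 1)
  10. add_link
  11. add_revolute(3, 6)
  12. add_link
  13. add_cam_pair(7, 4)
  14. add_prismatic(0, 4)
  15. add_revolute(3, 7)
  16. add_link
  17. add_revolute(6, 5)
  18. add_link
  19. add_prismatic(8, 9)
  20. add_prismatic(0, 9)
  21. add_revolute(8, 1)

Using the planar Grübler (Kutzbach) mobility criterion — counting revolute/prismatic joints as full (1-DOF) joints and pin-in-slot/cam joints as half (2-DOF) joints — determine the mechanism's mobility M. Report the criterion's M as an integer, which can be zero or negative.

M = 6

[1;0;0] (link 0 is ground)
L+ [2;0;0]
L+ [3;0;0]
L+ [4;0;0]
PS(2,0)∈J2 [4;0;1]
L+ [5;0;1]
L+ [6;0;1]
R(4,5)∈J1 [6;1;1]
P(3,2)∈J1 [6;2;1]
C(0,1)∈J2 [6;2;2]
L+ [7;2;2]
R(3,6)∈J1 [7;3;2]
L+ [8;3;2]
C(7,4)∈J2 [8;3;3]
P(0,4)∈J1 [8;4;3]
R(3,7)∈J1 [8;5;3]
L+ [9;5;3]
R(6,5)∈J1 [9;6;3]
L+ [10;6;3]
P(8,9)∈J1 [10;7;3]
P(0,9)∈J1 [10;8;3]
R(8,1)∈J1 [10;9;3]
mobility = 27 − 18 − 3 = 6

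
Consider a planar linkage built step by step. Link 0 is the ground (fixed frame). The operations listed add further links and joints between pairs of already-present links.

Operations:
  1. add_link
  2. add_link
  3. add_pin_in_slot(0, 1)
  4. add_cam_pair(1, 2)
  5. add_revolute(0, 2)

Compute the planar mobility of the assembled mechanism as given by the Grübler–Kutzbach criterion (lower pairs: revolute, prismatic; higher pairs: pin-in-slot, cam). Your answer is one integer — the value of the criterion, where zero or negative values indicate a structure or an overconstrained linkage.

L=1 J1=0 J2=0
add link → L=2 J1=0 J2=0
add link → L=3 J1=0 J2=0
PS@0,1 dof=2 J2 → L=3 J1=0 J2=1
C@1,2 dof=2 J2 → L=3 J1=0 J2=2
R@0,2 dof=1 J1 → L=3 J1=1 J2=2
M=3(L−1)−2J1−J2=3·2−2·1−2=2

M = 2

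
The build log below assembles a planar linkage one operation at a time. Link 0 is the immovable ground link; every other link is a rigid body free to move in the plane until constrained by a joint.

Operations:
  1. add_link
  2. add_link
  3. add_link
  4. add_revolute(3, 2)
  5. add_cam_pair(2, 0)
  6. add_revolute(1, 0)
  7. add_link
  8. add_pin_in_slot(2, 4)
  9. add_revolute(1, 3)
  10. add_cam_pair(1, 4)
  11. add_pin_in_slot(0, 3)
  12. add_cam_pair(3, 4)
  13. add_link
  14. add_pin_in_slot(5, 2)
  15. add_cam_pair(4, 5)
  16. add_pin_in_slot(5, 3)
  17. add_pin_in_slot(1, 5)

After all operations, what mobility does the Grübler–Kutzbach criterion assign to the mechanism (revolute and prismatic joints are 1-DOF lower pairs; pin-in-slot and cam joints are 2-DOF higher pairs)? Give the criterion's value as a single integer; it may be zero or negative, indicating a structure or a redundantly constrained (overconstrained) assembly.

ground; <1,0,0>
#1 <2,0,0>
#2 <3,0,0>
#3 <4,0,0>
R:3↔2 J1 <4,1,0>
C:2↔0 J2 <4,1,1>
R:1↔0 J1 <4,2,1>
#4 <5,2,1>
PS:2↔4 J2 <5,2,2>
R:1↔3 J1 <5,3,2>
C:1↔4 J2 <5,3,3>
PS:0↔3 J2 <5,3,4>
C:3↔4 J2 <5,3,5>
#5 <6,3,5>
PS:5↔2 J2 <6,3,6>
C:4↔5 J2 <6,3,7>
PS:5↔3 J2 <6,3,8>
PS:1↔5 J2 <6,3,9>
3×5 − 2×3 − 1×9 = 0

M = 0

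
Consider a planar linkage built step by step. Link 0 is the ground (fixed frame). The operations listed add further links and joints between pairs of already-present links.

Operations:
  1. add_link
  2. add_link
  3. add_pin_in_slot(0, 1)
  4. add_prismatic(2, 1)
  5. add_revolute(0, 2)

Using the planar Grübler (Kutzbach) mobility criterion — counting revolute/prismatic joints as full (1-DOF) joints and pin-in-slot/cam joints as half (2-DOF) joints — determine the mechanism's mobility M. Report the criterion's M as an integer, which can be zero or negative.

link 0 = ground. State L|J1|J2 = 1|0|0
+link1  2|0|0
+link2  3|0|0
PS(0,1) f=2→J2  3|0|1
P(2,1) f=1→J1  3|1|1
R(0,2) f=1→J1  3|2|1
M = 3(3−1)−2·2−1 = 6−4−1 = 1

M = 1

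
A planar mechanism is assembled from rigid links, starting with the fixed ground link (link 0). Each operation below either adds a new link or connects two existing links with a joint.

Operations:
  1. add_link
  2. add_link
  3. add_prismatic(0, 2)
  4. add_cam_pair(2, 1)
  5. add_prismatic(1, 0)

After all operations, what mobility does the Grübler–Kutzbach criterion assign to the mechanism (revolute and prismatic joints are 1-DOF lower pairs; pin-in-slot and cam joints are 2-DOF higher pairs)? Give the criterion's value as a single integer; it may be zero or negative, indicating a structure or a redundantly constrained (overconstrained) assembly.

ground; <1,0,0>
#1 <2,0,0>
#2 <3,0,0>
P:0↔2 J1 <3,1,0>
C:2↔1 J2 <3,1,1>
P:1↔0 J1 <3,2,1>
3×2 − 2×2 − 1×1 = 1

M = 1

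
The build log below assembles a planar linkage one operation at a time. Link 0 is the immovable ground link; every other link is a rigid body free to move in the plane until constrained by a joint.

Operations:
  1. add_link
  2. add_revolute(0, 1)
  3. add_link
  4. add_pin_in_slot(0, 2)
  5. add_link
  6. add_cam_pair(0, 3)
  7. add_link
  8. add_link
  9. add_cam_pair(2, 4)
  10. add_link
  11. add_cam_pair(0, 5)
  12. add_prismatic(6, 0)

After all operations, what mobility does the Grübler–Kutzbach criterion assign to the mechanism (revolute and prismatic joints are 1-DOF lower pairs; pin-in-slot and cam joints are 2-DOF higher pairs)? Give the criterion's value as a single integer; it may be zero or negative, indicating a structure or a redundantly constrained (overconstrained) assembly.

(L,J1,J2)=(1,0,0); link0 fixed
link1: (2,0,0)
R 0-1 [J1]: (2,1,0)
link2: (3,1,0)
PS 0-2 [J2]: (3,1,1)
link3: (4,1,1)
C 0-3 [J2]: (4,1,2)
link4: (5,1,2)
link5: (6,1,2)
C 2-4 [J2]: (6,1,3)
link6: (7,1,3)
C 0-5 [J2]: (7,1,4)
P 6-0 [J1]: (7,2,4)
Grübler: 3·6 − 2·2 − 4 = 10

M = 10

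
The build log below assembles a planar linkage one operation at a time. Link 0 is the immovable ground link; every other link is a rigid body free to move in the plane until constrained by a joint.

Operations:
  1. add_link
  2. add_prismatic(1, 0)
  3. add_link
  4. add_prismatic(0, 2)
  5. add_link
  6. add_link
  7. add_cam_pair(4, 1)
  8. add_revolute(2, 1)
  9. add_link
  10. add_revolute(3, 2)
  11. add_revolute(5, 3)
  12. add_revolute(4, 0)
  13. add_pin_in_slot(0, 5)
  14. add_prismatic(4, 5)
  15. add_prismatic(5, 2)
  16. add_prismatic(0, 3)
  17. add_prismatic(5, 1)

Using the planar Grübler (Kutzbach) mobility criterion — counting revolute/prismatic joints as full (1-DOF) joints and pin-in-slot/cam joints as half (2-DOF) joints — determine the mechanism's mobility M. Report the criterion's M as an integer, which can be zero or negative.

L=1 J1=0 J2=0
add link → L=2 J1=0 J2=0
P@1,0 dof=1 J1 → L=2 J1=1 J2=0
add link → L=3 J1=1 J2=0
P@0,2 dof=1 J1 → L=3 J1=2 J2=0
add link → L=4 J1=2 J2=0
add link → L=5 J1=2 J2=0
C@4,1 dof=2 J2 → L=5 J1=2 J2=1
R@2,1 dof=1 J1 → L=5 J1=3 J2=1
add link → L=6 J1=3 J2=1
R@3,2 dof=1 J1 → L=6 J1=4 J2=1
R@5,3 dof=1 J1 → L=6 J1=5 J2=1
R@4,0 dof=1 J1 → L=6 J1=6 J2=1
PS@0,5 dof=2 J2 → L=6 J1=6 J2=2
P@4,5 dof=1 J1 → L=6 J1=7 J2=2
P@5,2 dof=1 J1 → L=6 J1=8 J2=2
P@0,3 dof=1 J1 → L=6 J1=9 J2=2
P@5,1 dof=1 J1 → L=6 J1=10 J2=2
M=3(L−1)−2J1−J2=3·5−2·10−2=-7

M = -7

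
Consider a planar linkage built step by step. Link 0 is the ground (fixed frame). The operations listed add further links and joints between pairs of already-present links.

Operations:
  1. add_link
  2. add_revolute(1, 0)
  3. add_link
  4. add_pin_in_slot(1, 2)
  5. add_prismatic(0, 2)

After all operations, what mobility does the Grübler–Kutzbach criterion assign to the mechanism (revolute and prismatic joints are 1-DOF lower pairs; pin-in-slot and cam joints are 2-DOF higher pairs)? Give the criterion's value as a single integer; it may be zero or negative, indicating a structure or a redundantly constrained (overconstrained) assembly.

M = 1

(L,J1,J2)=(1,0,0); link0 fixed
link1: (2,0,0)
R 1-0 [J1]: (2,1,0)
link2: (3,1,0)
PS 1-2 [J2]: (3,1,1)
P 0-2 [J1]: (3,2,1)
Grübler: 3·2 − 2·2 − 1 = 1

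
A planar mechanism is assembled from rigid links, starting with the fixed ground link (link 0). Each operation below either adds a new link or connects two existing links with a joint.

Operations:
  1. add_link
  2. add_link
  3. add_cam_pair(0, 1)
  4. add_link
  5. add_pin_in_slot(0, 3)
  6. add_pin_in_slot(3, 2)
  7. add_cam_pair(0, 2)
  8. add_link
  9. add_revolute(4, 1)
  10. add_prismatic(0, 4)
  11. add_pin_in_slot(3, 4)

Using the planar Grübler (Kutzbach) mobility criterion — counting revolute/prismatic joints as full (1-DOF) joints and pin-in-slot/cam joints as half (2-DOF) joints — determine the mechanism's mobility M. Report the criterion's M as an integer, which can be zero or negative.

M = 3

(L,J1,J2)=(1,0,0); link0 fixed
link1: (2,0,0)
link2: (3,0,0)
C 0-1 [J2]: (3,0,1)
link3: (4,0,1)
PS 0-3 [J2]: (4,0,2)
PS 3-2 [J2]: (4,0,3)
C 0-2 [J2]: (4,0,4)
link4: (5,0,4)
R 4-1 [J1]: (5,1,4)
P 0-4 [J1]: (5,2,4)
PS 3-4 [J2]: (5,2,5)
Grübler: 3·4 − 2·2 − 5 = 3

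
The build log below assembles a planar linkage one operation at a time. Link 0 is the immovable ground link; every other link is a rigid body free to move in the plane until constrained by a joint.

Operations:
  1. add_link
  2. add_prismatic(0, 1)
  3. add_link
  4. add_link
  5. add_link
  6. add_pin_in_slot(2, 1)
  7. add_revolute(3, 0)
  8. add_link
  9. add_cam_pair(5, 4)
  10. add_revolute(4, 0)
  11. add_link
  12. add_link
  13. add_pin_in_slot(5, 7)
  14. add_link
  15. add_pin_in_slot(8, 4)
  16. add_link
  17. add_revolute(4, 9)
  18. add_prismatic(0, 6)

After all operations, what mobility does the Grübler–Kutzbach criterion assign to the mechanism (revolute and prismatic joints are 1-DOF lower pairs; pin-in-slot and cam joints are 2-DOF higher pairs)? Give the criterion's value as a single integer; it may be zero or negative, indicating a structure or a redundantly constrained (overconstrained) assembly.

link 0 = ground. State L|J1|J2 = 1|0|0
+link1  2|0|0
P(0,1) f=1→J1  2|1|0
+link2  3|1|0
+link3  4|1|0
+link4  5|1|0
PS(2,1) f=2→J2  5|1|1
R(3,0) f=1→J1  5|2|1
+link5  6|2|1
C(5,4) f=2→J2  6|2|2
R(4,0) f=1→J1  6|3|2
+link6  7|3|2
+link7  8|3|2
PS(5,7) f=2→J2  8|3|3
+link8  9|3|3
PS(8,4) f=2→J2  9|3|4
+link9  10|3|4
R(4,9) f=1→J1  10|4|4
P(0,6) f=1→J1  10|5|4
M = 3(10−1)−2·5−4 = 27−10−4 = 13

M = 13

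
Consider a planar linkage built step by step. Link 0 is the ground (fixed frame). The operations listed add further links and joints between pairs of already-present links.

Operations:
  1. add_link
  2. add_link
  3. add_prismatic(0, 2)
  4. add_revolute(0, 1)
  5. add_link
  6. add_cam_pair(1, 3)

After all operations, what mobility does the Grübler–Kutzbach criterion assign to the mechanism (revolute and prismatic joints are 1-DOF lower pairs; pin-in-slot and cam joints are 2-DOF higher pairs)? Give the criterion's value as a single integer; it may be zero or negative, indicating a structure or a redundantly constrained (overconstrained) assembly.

M = 4

(L,J1,J2)=(1,0,0); link0 fixed
link1: (2,0,0)
link2: (3,0,0)
P 0-2 [J1]: (3,1,0)
R 0-1 [J1]: (3,2,0)
link3: (4,2,0)
C 1-3 [J2]: (4,2,1)
Grübler: 3·3 − 2·2 − 1 = 4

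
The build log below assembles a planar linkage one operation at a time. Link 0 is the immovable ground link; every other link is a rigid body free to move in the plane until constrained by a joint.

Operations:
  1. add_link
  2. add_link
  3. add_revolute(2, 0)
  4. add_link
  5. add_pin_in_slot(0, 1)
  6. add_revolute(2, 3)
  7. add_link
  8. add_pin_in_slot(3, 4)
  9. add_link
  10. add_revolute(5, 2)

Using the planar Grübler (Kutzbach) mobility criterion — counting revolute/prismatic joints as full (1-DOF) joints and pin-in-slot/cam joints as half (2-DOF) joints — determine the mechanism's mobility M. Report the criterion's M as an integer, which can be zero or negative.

M = 7

ground; <1,0,0>
#1 <2,0,0>
#2 <3,0,0>
R:2↔0 J1 <3,1,0>
#3 <4,1,0>
PS:0↔1 J2 <4,1,1>
R:2↔3 J1 <4,2,1>
#4 <5,2,1>
PS:3↔4 J2 <5,2,2>
#5 <6,2,2>
R:5↔2 J1 <6,3,2>
3×5 − 2×3 − 1×2 = 7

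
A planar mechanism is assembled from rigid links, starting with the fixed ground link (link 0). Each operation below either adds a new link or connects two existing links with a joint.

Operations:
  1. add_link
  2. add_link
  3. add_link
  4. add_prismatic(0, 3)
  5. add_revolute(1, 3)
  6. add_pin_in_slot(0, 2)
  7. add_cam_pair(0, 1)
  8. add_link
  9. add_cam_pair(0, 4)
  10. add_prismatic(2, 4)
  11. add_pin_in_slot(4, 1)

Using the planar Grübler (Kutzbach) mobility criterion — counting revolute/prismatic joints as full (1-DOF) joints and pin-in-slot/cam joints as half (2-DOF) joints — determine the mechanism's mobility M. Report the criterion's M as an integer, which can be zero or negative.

(L,J1,J2)=(1,0,0); link0 fixed
link1: (2,0,0)
link2: (3,0,0)
link3: (4,0,0)
P 0-3 [J1]: (4,1,0)
R 1-3 [J1]: (4,2,0)
PS 0-2 [J2]: (4,2,1)
C 0-1 [J2]: (4,2,2)
link4: (5,2,2)
C 0-4 [J2]: (5,2,3)
P 2-4 [J1]: (5,3,3)
PS 4-1 [J2]: (5,3,4)
Grübler: 3·4 − 2·3 − 4 = 2

M = 2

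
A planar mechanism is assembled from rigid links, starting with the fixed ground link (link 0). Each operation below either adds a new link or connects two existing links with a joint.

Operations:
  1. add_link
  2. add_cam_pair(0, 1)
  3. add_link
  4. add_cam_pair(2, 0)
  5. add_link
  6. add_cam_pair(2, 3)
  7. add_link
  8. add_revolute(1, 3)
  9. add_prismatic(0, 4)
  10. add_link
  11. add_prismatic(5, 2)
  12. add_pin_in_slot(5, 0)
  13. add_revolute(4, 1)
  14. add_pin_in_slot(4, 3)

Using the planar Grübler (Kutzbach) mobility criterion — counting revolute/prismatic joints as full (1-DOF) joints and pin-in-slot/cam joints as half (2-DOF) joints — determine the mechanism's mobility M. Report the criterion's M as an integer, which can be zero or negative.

M = 2

L=1 J1=0 J2=0
add link → L=2 J1=0 J2=0
C@0,1 dof=2 J2 → L=2 J1=0 J2=1
add link → L=3 J1=0 J2=1
C@2,0 dof=2 J2 → L=3 J1=0 J2=2
add link → L=4 J1=0 J2=2
C@2,3 dof=2 J2 → L=4 J1=0 J2=3
add link → L=5 J1=0 J2=3
R@1,3 dof=1 J1 → L=5 J1=1 J2=3
P@0,4 dof=1 J1 → L=5 J1=2 J2=3
add link → L=6 J1=2 J2=3
P@5,2 dof=1 J1 → L=6 J1=3 J2=3
PS@5,0 dof=2 J2 → L=6 J1=3 J2=4
R@4,1 dof=1 J1 → L=6 J1=4 J2=4
PS@4,3 dof=2 J2 → L=6 J1=4 J2=5
M=3(L−1)−2J1−J2=3·5−2·4−5=2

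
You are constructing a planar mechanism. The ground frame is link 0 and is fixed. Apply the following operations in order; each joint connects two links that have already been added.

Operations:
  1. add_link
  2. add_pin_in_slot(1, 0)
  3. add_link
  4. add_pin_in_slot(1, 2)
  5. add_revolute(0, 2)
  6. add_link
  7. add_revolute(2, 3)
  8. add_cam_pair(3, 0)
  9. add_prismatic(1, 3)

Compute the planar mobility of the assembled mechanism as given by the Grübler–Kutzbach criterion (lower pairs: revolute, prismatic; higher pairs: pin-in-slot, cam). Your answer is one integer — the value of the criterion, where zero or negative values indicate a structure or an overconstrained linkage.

M = 0

[1;0;0] (link 0 is ground)
L+ [2;0;0]
PS(1,0)∈J2 [2;0;1]
L+ [3;0;1]
PS(1,2)∈J2 [3;0;2]
R(0,2)∈J1 [3;1;2]
L+ [4;1;2]
R(2,3)∈J1 [4;2;2]
C(3,0)∈J2 [4;2;3]
P(1,3)∈J1 [4;3;3]
mobility = 9 − 6 − 3 = 0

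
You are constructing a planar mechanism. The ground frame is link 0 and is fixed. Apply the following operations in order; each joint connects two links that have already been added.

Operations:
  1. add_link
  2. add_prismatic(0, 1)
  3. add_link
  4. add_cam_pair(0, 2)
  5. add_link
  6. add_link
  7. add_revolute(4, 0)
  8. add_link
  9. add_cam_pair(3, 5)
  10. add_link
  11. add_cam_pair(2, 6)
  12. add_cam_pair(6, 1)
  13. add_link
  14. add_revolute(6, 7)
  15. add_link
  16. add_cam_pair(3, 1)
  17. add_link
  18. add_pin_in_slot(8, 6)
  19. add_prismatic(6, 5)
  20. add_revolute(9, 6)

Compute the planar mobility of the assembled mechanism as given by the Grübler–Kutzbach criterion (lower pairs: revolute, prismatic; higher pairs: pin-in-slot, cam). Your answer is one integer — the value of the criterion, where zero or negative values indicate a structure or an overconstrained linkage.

M = 11

link 0 = ground. State L|J1|J2 = 1|0|0
+link1  2|0|0
P(0,1) f=1→J1  2|1|0
+link2  3|1|0
C(0,2) f=2→J2  3|1|1
+link3  4|1|1
+link4  5|1|1
R(4,0) f=1→J1  5|2|1
+link5  6|2|1
C(3,5) f=2→J2  6|2|2
+link6  7|2|2
C(2,6) f=2→J2  7|2|3
C(6,1) f=2→J2  7|2|4
+link7  8|2|4
R(6,7) f=1→J1  8|3|4
+link8  9|3|4
C(3,1) f=2→J2  9|3|5
+link9  10|3|5
PS(8,6) f=2→J2  10|3|6
P(6,5) f=1→J1  10|4|6
R(9,6) f=1→J1  10|5|6
M = 3(10−1)−2·5−6 = 27−10−6 = 11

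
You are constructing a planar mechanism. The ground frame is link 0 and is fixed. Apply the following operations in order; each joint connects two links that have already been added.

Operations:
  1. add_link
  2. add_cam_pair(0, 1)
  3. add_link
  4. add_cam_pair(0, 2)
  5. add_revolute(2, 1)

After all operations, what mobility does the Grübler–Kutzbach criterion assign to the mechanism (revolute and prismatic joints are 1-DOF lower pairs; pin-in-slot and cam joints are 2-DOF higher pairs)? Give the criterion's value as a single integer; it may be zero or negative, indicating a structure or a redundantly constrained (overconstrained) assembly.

M = 2

ground; <1,0,0>
#1 <2,0,0>
C:0↔1 J2 <2,0,1>
#2 <3,0,1>
C:0↔2 J2 <3,0,2>
R:2↔1 J1 <3,1,2>
3×2 − 2×1 − 1×2 = 2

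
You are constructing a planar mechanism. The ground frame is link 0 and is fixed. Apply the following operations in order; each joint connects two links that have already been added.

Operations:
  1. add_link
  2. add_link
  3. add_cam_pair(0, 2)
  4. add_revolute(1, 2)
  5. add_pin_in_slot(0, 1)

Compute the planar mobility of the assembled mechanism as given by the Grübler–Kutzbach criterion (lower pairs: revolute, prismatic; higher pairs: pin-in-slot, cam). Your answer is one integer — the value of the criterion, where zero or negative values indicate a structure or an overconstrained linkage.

link 0 = ground. State L|J1|J2 = 1|0|0
+link1  2|0|0
+link2  3|0|0
C(0,2) f=2→J2  3|0|1
R(1,2) f=1→J1  3|1|1
PS(0,1) f=2→J2  3|1|2
M = 3(3−1)−2·1−2 = 6−2−2 = 2

M = 2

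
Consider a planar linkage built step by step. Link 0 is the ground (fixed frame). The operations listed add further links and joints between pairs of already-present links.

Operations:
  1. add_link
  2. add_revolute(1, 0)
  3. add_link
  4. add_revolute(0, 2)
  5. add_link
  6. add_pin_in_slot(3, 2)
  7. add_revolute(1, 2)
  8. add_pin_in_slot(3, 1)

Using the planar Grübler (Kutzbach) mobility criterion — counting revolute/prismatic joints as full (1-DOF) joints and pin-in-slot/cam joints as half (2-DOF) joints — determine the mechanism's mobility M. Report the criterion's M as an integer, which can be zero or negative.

ground; <1,0,0>
#1 <2,0,0>
R:1↔0 J1 <2,1,0>
#2 <3,1,0>
R:0↔2 J1 <3,2,0>
#3 <4,2,0>
PS:3↔2 J2 <4,2,1>
R:1↔2 J1 <4,3,1>
PS:3↔1 J2 <4,3,2>
3×3 − 2×3 − 1×2 = 1

M = 1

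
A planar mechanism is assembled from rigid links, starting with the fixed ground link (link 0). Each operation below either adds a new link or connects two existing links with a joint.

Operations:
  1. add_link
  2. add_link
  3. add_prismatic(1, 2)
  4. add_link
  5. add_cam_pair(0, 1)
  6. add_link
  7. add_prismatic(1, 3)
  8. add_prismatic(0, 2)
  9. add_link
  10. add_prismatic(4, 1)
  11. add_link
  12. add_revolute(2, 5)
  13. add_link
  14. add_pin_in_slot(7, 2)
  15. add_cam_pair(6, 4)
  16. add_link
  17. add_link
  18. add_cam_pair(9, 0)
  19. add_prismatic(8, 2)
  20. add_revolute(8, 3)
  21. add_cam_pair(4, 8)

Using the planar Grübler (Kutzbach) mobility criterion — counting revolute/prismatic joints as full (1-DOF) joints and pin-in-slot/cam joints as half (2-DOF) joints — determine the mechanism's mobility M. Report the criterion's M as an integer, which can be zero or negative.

link 0 = ground. State L|J1|J2 = 1|0|0
+link1  2|0|0
+link2  3|0|0
P(1,2) f=1→J1  3|1|0
+link3  4|1|0
C(0,1) f=2→J2  4|1|1
+link4  5|1|1
P(1,3) f=1→J1  5|2|1
P(0,2) f=1→J1  5|3|1
+link5  6|3|1
P(4,1) f=1→J1  6|4|1
+link6  7|4|1
R(2,5) f=1→J1  7|5|1
+link7  8|5|1
PS(7,2) f=2→J2  8|5|2
C(6,4) f=2→J2  8|5|3
+link8  9|5|3
+link9  10|5|3
C(9,0) f=2→J2  10|5|4
P(8,2) f=1→J1  10|6|4
R(8,3) f=1→J1  10|7|4
C(4,8) f=2→J2  10|7|5
M = 3(10−1)−2·7−5 = 27−14−5 = 8

M = 8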